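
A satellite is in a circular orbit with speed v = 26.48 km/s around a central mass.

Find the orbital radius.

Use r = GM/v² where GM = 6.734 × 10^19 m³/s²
v = 26.48 km/s = 26480 m/s
GM = 6.734 × 10^19 m³/s²
v² = 7.0119 × 10^8 m²/s²
r = GM/v² = (6.734 × 10^19) / (7.0119 × 10^8) = 9.60367 × 10^10 m ≈ 9.604 × 10^10 m

Final answer: 9.604 × 10^10 m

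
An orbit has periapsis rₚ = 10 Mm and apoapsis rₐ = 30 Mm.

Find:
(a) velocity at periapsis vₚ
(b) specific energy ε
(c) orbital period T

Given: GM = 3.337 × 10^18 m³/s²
rₚ = 10 Mm = 1 × 10^7 m
rₐ = 30 Mm = 3 × 10^7 m
GM = 3.337 × 10^18 m³/s²
a = (rₚ + rₐ)/2 = 2 × 10^7 m
e = (rₐ − rₚ)/(rₐ + rₚ) = (2 × 10^7) / (4 × 10^7) = 0.5
(a) vₚ² = GM (2/rₚ − 1/a) = 3.337 × 10^18 × (2 × 10^-7 − 5 × 10^-8) = 5.0055 × 10^11 m²/s²;  vₚ = 707496 m/s ≈ 707.5 km/s
(b) 2a = 4 × 10^7 m;  ε = −GM/(2a) = -8.3425 × 10^10 J/kg ≈ -83.42 GJ/kg
(c) a³ = 8 × 10^21 m³;  T = 2π √(a³/GM) = 2π × 48.9629 s = 307.643 s ≈ 5.127 minutes

Final answer:
(a) velocity at periapsis vₚ = 707.5 km/s
(b) specific energy ε = -83.42 GJ/kg
(c) orbital period T = 5.127 minutes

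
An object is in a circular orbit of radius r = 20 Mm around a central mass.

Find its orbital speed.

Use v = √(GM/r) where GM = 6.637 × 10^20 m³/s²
r = 20 Mm = 2 × 10^7 m
GM = 6.637 × 10^20 m³/s²
GM/r = (6.637 × 10^20) / (2 × 10^7) = 3.3185 × 10^13 m²/s²
v = √(GM/r) = 5.76064 × 10^6 m/s ≈ 5761 km/s

Final answer: 5761 km/s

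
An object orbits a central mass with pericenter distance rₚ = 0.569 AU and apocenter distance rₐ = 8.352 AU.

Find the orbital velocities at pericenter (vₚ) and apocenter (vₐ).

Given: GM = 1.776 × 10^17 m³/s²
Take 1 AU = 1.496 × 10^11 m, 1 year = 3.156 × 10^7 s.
rₚ = 0.569 AU = 8.51224 × 10^10 m
rₐ = 8.352 AU = 1.24946 × 10^12 m
GM = 1.776 × 10^17 m³/s²
a = (rₚ + rₐ)/2 = 6.67291 × 10^11 m
Vis-viva: v² = GM (2/r − 1/a)
vₚ² = 1.776 × 10^17 × (2.34956 × 10^-11 − 1.4986 × 10^-12) = 3.90666 × 10^6 m²/s²
vₚ = 1976.53 m/s ≈ 0.417 AU/year
vₐ² = 1.776 × 10^17 × (1.60069 × 10^-12 − 1.4986 × 10^-12) = 18132.2 m²/s²
vₐ = 134.656 m/s ≈ 134.7 m/s

Final answer: vₚ = 0.417 AU/year, vₐ = 134.7 m/s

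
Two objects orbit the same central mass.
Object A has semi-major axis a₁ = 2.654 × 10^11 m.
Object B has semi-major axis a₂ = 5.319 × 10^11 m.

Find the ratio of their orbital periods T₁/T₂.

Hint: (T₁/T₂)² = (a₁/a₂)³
a₁ = 2.654 × 10^11 m
a₂ = 5.319 × 10^11 m
a₁/a₂ = 0.498966
T₁/T₂ = (a₁/a₂)^(3/2) = (0.498966)^1.5 = 0.352457

Final answer: T₁/T₂ = 0.3525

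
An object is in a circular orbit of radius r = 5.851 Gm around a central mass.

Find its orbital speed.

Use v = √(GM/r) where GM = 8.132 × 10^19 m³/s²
r = 5.851 Gm = 5.851 × 10^9 m
GM = 8.132 × 10^19 m³/s²
GM/r = (8.132 × 10^19) / (5.851 × 10^9) = 1.38985 × 10^10 m²/s²
v = √(GM/r) = 117892 m/s ≈ 117.9 km/s

Final answer: 117.9 km/s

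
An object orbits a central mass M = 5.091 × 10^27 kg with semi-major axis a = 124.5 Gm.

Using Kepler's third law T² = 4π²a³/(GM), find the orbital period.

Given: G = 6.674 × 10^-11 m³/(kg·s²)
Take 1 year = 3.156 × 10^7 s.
M = 5.091 × 10^27 kg
GM = G × M = 6.674 × 10^-11 × 5.091 × 10^27 = 3.39773 × 10^17 m³/s²
a = 124.5 Gm = 1.245 × 10^11 m
a³ = 1.92978 × 10^33 m³
T = 2π √(a³/GM) = 2π √((1.92978 × 10^33) / (3.39773 × 10^17)) = 2π × 7.53632 × 10^7 s
T = 4.73521 × 10^8 s ≈ 15 years

Final answer: 15 years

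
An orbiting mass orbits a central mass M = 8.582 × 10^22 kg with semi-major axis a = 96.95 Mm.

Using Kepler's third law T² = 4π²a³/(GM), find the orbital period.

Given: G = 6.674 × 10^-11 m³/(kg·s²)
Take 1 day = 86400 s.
M = 8.582 × 10^22 kg
GM = G × M = 6.674 × 10^-11 × 8.582 × 10^22 = 5.72763 × 10^12 m³/s²
a = 96.95 Mm = 9.695 × 10^7 m
a³ = 9.11262 × 10^23 m³
T = 2π √(a³/GM) = 2π √((9.11262 × 10^23) / (5.72763 × 10^12)) = 2π × 398873 s
T = 2.50619 × 10^6 s ≈ 29.01 days

Final answer: 29.01 days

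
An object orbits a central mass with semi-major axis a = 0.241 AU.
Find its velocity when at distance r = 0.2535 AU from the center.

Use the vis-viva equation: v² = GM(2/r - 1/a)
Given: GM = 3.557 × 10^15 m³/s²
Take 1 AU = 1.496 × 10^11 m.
a = 0.241 AU = 3.60536 × 10^10 m
r = 0.2535 AU = 3.79236 × 10^10 m
GM = 3.557 × 10^15 m³/s²
2/r − 1/a = 5.27376 × 10^-11 − 2.77365 × 10^-11 = 2.50011 × 10^-11 m⁻¹
v² = GM (2/r − 1/a) = 88929 m²/s²
v = 298.21 m/s ≈ 298.2 m/s

Final answer: 298.2 m/s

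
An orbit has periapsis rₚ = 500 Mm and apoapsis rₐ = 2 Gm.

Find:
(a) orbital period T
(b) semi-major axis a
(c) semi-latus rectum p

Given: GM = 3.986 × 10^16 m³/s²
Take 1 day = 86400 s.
rₚ = 500 Mm = 5 × 10^8 m
rₐ = 2 Gm = 2 × 10^9 m
GM = 3.986 × 10^16 m³/s²
a = (rₚ + rₐ)/2 = 1.25 × 10^9 m
e = (rₐ − rₚ)/(rₐ + rₚ) = (1.5 × 10^9) / (2.5 × 10^9) = 0.6
(a) a³ = 1.95313 × 10^27 m³;  T = 2π √(a³/GM) = 2π × 221359 s = 1.39084 × 10^6 s ≈ 16.1 days
(b) a = 1.25 × 10^9 m ≈ 1.25 Gm
(c) 1 − e² = 0.64;  p = a(1 − e²) = 1.25 × 10^9 × 0.64 = 8 × 10^8 m ≈ 800 Mm

Final answer:
(a) orbital period T = 16.1 days
(b) semi-major axis a = 1.25 Gm
(c) semi-latus rectum p = 800 Mm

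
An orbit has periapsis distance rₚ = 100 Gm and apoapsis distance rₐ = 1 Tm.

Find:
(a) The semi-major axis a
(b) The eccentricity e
rₚ = 100 Gm = 1 × 10^11 m
rₐ = 1 Tm = 1 × 10^12 m
(a) a = (rₚ + rₐ)/2 = 5.5 × 10^11 m ≈ 550 Gm
(b) e = (rₐ − rₚ)/(rₐ + rₚ) = (9 × 10^11) / (1.1 × 10^12) = 0.818182

Final answer:
(a) a = 550 Gm
(b) e = 0.8182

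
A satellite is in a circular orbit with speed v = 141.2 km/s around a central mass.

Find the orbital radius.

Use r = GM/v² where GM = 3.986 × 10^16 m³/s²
v = 141.2 km/s = 141200 m/s
GM = 3.986 × 10^16 m³/s²
v² = 1.99374 × 10^10 m²/s²
r = GM/v² = (3.986 × 10^16) / (1.99374 × 10^10) = 1.99925 × 10^6 m ≈ 1.999 Mm

Final answer: 1.999 Mm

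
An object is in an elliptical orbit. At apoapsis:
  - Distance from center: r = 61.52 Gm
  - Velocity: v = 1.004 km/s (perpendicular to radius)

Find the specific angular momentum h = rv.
r = 61.52 Gm = 6.152 × 10^10 m
v = 1.004 km/s = 1004 m/s
h = rv = 6.152 × 10^10 × 1004 = 6.17661 × 10^13 m²/s ≈ 6.177 × 10^13 m²/s

Final answer: h = 6.177 × 10^13 m²/s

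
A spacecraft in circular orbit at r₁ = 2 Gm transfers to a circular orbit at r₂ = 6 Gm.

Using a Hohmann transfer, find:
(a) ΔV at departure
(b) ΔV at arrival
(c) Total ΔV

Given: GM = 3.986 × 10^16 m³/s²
r₁ = 2 Gm = 2 × 10^9 m
r₂ = 6 Gm = 6 × 10^9 m
GM = 3.986 × 10^16 m³/s²
Transfer ellipse: a_t = (r₁ + r₂)/2 = 4 × 10^9 m
Circular speed at r₁: v₁ = √(GM/r₁) = 4464.3 m/s
Transfer speed at r₁ (periapsis): v₁ₜ = √(GM(2/r₁ − 1/a_t)) = 5467.63 m/s
(a) ΔV₁ = v₁ₜ − v₁ = 1003.33 m/s ≈ 1.003 km/s
Circular speed at r₂: v₂ = √(GM/r₂) = 2577.47 m/s
Transfer speed at r₂ (apoapsis): v₂ₜ = √(GM(2/r₂ − 1/a_t)) = 1822.54 m/s
(b) ΔV₂ = v₂ − v₂ₜ = 754.922 m/s ≈ 754.9 m/s
(c) ΔV_total = ΔV₁ + ΔV₂ = 1758.25 m/s ≈ 1.758 km/s

Final answer:
(a) ΔV₁ = 1.003 km/s
(b) ΔV₂ = 754.9 m/s
(c) ΔV_total = 1.758 km/s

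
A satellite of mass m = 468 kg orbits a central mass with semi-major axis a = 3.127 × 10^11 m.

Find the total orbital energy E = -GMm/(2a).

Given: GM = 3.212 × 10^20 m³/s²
a = 3.127 × 10^11 m
GM = 3.212 × 10^20 m³/s²
2a = 6.254 × 10^11 m
GMm = 3.212 × 10^20 × 468 = 1.50322 × 10^23 m³·kg/s²
E = −GMm/(2a) = -2.40361 × 10^11 J ≈ -240.4 GJ

Final answer: -240.4 GJ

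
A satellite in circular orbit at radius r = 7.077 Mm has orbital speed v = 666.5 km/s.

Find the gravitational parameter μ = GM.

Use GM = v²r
r = 7.077 Mm = 7.077 × 10^6 m
v = 666.5 km/s = 666500 m/s
v² = 4.44222 × 10^11 m²/s²
GM = v²r = 4.44222 × 10^11 × 7.077 × 10^6 = 3.14376 × 10^18 m³/s²
GM ≈ 3.144 × 10^18 m³/s²

Final answer: GM = 3.144 × 10^18 m³/s²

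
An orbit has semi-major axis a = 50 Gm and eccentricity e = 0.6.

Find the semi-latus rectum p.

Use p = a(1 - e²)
a = 50 Gm = 5 × 10^10 m
e = 0.6,  e² = 0.36,  1 − e² = 0.64
p = a(1 − e²) = 5 × 10^10 m × 0.64 = 3.2 × 10^10 m ≈ 32 Gm

Final answer: p = 32 Gm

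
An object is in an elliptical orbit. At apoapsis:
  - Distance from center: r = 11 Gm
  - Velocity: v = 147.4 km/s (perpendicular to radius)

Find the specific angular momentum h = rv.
r = 11 Gm = 1.1 × 10^10 m
v = 147.4 km/s = 147400 m/s
h = rv = 1.1 × 10^10 × 147400 = 1.6214 × 10^15 m²/s ≈ 1.621 × 10^15 m²/s

Final answer: h = 1.621 × 10^15 m²/s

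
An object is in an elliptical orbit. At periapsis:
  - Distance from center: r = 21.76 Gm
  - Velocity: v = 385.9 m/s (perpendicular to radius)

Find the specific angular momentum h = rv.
r = 21.76 Gm = 2.176 × 10^10 m
v = 385.9 m/s
h = rv = 2.176 × 10^10 × 385.9 = 8.39718 × 10^12 m²/s ≈ 8.397 × 10^12 m²/s

Final answer: h = 8.397 × 10^12 m²/s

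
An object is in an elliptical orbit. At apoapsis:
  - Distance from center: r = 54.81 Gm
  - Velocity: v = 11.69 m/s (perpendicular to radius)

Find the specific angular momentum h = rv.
r = 54.81 Gm = 5.481 × 10^10 m
v = 11.69 m/s
h = rv = 5.481 × 10^10 × 11.69 = 6.40729 × 10^11 m²/s ≈ 6.407 × 10^11 m²/s

Final answer: h = 6.407 × 10^11 m²/s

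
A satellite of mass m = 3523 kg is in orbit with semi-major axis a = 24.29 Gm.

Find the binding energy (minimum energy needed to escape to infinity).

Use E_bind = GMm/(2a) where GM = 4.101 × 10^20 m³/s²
a = 24.29 Gm = 2.429 × 10^10 m
GM = 4.101 × 10^20 m³/s²
m = 3523 kg
GMm = 4.101 × 10^20 × 3523 = 1.44478 × 10^24 m³·kg/s²
2a = 4.858 × 10^10 m
E_bind = GMm/(2a) = 2.97403 × 10^13 J ≈ 29.74 TJ

Final answer: 29.74 TJ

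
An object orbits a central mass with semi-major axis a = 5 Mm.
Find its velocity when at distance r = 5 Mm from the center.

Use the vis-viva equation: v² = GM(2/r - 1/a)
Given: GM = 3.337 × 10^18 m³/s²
a = 5 Mm = 5 × 10^6 m
r = 5 Mm = 5 × 10^6 m
GM = 3.337 × 10^18 m³/s²
2/r − 1/a = 4 × 10^-7 − 2 × 10^-7 = 2 × 10^-7 m⁻¹
v² = GM (2/r − 1/a) = 6.674 × 10^11 m²/s²
v = 816946 m/s ≈ 816.9 km/s

Final answer: 816.9 km/s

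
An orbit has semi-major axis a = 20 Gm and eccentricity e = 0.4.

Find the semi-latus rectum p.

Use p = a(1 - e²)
a = 20 Gm = 2 × 10^10 m
e = 0.4,  e² = 0.16,  1 − e² = 0.84
p = a(1 − e²) = 2 × 10^10 m × 0.84 = 1.68 × 10^10 m ≈ 16.8 Gm

Final answer: p = 16.8 Gm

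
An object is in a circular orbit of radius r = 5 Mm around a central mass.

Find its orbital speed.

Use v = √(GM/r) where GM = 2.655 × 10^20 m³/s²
r = 5 Mm = 5 × 10^6 m
GM = 2.655 × 10^20 m³/s²
GM/r = (2.655 × 10^20) / (5 × 10^6) = 5.31 × 10^13 m²/s²
v = √(GM/r) = 7.28697 × 10^6 m/s ≈ 7287 km/s

Final answer: 7287 km/s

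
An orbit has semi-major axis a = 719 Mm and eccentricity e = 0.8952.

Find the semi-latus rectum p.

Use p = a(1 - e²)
a = 719 Mm = 7.19 × 10^8 m
e = 0.8952,  e² = 0.801383,  1 − e² = 0.198617
p = a(1 − e²) = 7.19 × 10^8 m × 0.198617 = 1.42806 × 10^8 m ≈ 142.8 Mm

Final answer: p = 142.8 Mm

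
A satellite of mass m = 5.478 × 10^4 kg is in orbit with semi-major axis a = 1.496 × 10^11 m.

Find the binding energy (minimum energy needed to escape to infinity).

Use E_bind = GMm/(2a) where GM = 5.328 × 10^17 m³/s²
a = 1.496 × 10^11 m
GM = 5.328 × 10^17 m³/s²
m = 5.478 × 10^4 kg
GMm = 5.328 × 10^17 × 54780 = 2.91868 × 10^22 m³·kg/s²
2a = 2.992 × 10^11 m
E_bind = GMm/(2a) = 9.75494 × 10^10 J ≈ 97.55 GJ

Final answer: 97.55 GJ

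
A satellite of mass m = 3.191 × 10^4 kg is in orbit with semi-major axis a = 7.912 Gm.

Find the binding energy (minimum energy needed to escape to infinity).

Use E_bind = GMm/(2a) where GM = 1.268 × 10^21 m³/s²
a = 7.912 Gm = 7.912 × 10^9 m
GM = 1.268 × 10^21 m³/s²
m = 3.191 × 10^4 kg
GMm = 1.268 × 10^21 × 31910 = 4.04619 × 10^25 m³·kg/s²
2a = 1.5824 × 10^10 m
E_bind = GMm/(2a) = 2.55699 × 10^15 J ≈ 2.557 PJ

Final answer: 2.557 PJ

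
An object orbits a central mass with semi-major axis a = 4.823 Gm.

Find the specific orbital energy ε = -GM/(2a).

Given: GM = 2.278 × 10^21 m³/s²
a = 4.823 Gm = 4.823 × 10^9 m
GM = 2.278 × 10^21 m³/s²
2a = 9.646 × 10^9 m
ε = −GM/(2a) = -2.3616 × 10^11 J/kg ≈ -236.2 GJ/kg

Final answer: -236.2 GJ/kg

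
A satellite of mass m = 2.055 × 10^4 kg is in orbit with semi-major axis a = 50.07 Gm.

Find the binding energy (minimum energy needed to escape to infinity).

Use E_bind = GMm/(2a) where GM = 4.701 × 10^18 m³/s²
a = 50.07 Gm = 5.007 × 10^10 m
GM = 4.701 × 10^18 m³/s²
m = 2.055 × 10^4 kg
GMm = 4.701 × 10^18 × 20550 = 9.66056 × 10^22 m³·kg/s²
2a = 1.0014 × 10^11 m
E_bind = GMm/(2a) = 9.64705 × 10^11 J ≈ 964.7 GJ

Final answer: 964.7 GJ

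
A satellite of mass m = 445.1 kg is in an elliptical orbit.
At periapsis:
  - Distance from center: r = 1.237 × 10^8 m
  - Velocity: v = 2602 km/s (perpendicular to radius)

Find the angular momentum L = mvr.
r = 1.237 × 10^8 m
v = 2602 km/s = 2.602 × 10^6 m/s
vr = 2.602 × 10^6 × 1.237 × 10^8 = 3.21867 × 10^14 m²/s
L = m × vr = 445.1 × 3.21867 × 10^14 = 1.43263 × 10^17 kg·m²/s ≈ 1.433 × 10^17 kg·m²/s

Final answer: L = 1.433 × 10^17 kg·m²/s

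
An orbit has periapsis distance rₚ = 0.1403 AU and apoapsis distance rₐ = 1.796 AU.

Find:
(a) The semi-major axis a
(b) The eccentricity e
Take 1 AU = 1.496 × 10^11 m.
rₚ = 0.1403 AU = 2.09889 × 10^10 m
rₐ = 1.796 AU = 2.68682 × 10^11 m
(a) a = (rₚ + rₐ)/2 = 1.44835 × 10^11 m ≈ 0.9681 AU
(b) e = (rₐ − rₚ)/(rₐ + rₚ) = (2.47693 × 10^11) / (2.8967 × 10^11) = 0.855084

Final answer:
(a) a = 0.9681 AU
(b) e = 0.8551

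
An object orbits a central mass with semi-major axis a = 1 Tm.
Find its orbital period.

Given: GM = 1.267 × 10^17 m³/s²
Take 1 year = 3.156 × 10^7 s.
a = 1 Tm = 1 × 10^12 m
GM = 1.267 × 10^17 m³/s²
a³ = 1 × 10^36 m³
T = 2π √(a³/GM) = 2π √((1 × 10^36) / (1.267 × 10^17)) = 2π × 2.80939 × 10^9 s
T = 1.76519 × 10^10 s ≈ 559.3 years

Final answer: 559.3 years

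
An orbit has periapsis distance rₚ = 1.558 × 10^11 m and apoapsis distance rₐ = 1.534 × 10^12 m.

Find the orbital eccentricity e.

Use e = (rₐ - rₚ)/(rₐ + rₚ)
rₚ = 1.558 × 10^11 m
rₐ = 1.534 × 10^12 m
rₐ − rₚ = 1.3782 × 10^12 m
rₐ + rₚ = 1.6898 × 10^12 m
e = (rₐ − rₚ)/(rₐ + rₚ) = 0.815599

Final answer: e = 0.8156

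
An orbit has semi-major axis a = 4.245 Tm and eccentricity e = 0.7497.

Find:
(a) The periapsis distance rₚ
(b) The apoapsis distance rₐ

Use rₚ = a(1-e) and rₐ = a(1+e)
a = 4.245 Tm = 4.245 × 10^12 m
e = 0.7497:  1 − e = 0.2503,  1 + e = 1.7497
(a) rₚ = a(1 − e) = 4.245 × 10^12 m × 0.2503 = 1.06252 × 10^12 m ≈ 1.063 Tm
(b) rₐ = a(1 + e) = 4.245 × 10^12 m × 1.7497 = 7.42748 × 10^12 m ≈ 7.427 Tm

Final answer:
(a) rₚ = 1.063 Tm
(b) rₐ = 7.427 Tm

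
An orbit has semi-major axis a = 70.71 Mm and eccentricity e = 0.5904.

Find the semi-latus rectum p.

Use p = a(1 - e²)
a = 70.71 Mm = 7.071 × 10^7 m
e = 0.5904,  e² = 0.348572,  1 − e² = 0.651428
p = a(1 − e²) = 7.071 × 10^7 m × 0.651428 = 4.60625 × 10^7 m ≈ 46.06 Mm

Final answer: p = 46.06 Mm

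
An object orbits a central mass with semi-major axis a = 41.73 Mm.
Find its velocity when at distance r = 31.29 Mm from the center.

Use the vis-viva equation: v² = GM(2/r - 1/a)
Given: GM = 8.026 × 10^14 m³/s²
a = 41.73 Mm = 4.173 × 10^7 m
r = 31.29 Mm = 3.129 × 10^7 m
GM = 8.026 × 10^14 m³/s²
2/r − 1/a = 6.39182 × 10^-8 − 2.39636 × 10^-8 = 3.99546 × 10^-8 m⁻¹
v² = GM (2/r − 1/a) = 3.20676 × 10^7 m²/s²
v = 5662.82 m/s ≈ 5.663 km/s

Final answer: 5.663 km/s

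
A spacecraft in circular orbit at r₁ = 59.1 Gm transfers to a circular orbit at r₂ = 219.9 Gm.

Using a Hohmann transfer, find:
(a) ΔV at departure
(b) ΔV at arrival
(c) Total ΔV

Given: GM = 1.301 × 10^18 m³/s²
r₁ = 59.1 Gm = 5.91 × 10^10 m
r₂ = 219.9 Gm = 2.199 × 10^11 m
GM = 1.301 × 10^18 m³/s²
Transfer ellipse: a_t = (r₁ + r₂)/2 = 1.395 × 10^11 m
Circular speed at r₁: v₁ = √(GM/r₁) = 4691.86 m/s
Transfer speed at r₁ (periapsis): v₁ₜ = √(GM(2/r₁ − 1/a_t)) = 5890.75 m/s
(a) ΔV₁ = v₁ₜ − v₁ = 1198.89 m/s ≈ 1.199 km/s
Circular speed at r₂: v₂ = √(GM/r₂) = 2432.35 m/s
Transfer speed at r₂ (apoapsis): v₂ₜ = √(GM(2/r₂ − 1/a_t)) = 1583.19 m/s
(b) ΔV₂ = v₂ − v₂ₜ = 849.161 m/s ≈ 849.2 m/s
(c) ΔV_total = ΔV₁ + ΔV₂ = 2048.05 m/s ≈ 2.048 km/s

Final answer:
(a) ΔV₁ = 1.199 km/s
(b) ΔV₂ = 849.2 m/s
(c) ΔV_total = 2.048 km/s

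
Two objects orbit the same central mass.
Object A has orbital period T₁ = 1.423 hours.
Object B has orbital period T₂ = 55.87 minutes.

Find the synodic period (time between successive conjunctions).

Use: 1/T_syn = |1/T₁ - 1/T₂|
T₁ = 1.423 hours = 5122.8 s
T₂ = 55.87 minutes = 3352.2 s
1/T₁ = 0.000195206 s⁻¹
1/T₂ = 0.000298312 s⁻¹
|1/T₁ − 1/T₂| = 0.000103106 s⁻¹
T_syn = 1 / |1/T₁ − 1/T₂| = 9698.77 s ≈ 2.694 hours

Final answer: T_syn = 2.694 hours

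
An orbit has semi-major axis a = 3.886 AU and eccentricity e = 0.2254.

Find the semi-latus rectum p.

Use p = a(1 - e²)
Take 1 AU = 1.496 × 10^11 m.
a = 3.886 AU = 5.81346 × 10^11 m
e = 0.2254,  e² = 0.0508052,  1 − e² = 0.949195
p = a(1 − e²) = 5.81346 × 10^11 m × 0.949195 = 5.5181 × 10^11 m ≈ 3.689 AU

Final answer: p = 3.689 AU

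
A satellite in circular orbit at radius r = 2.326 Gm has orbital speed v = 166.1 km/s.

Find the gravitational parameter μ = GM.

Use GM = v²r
r = 2.326 Gm = 2.326 × 10^9 m
v = 166.1 km/s = 166100 m/s
v² = 2.75892 × 10^10 m²/s²
GM = v²r = 2.75892 × 10^10 × 2.326 × 10^9 = 6.41725 × 10^19 m³/s²
GM ≈ 6.417 × 10^19 m³/s²

Final answer: GM = 6.417 × 10^19 m³/s²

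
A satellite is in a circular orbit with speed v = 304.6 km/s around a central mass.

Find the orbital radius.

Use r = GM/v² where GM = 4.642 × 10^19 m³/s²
v = 304.6 km/s = 304600 m/s
GM = 4.642 × 10^19 m³/s²
v² = 9.27812 × 10^10 m²/s²
r = GM/v² = (4.642 × 10^19) / (9.27812 × 10^10) = 5.00317 × 10^8 m ≈ 5.003 × 10^8 m

Final answer: 5.003 × 10^8 m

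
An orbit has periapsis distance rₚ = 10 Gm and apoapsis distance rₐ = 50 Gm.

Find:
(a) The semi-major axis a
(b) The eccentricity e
rₚ = 10 Gm = 1 × 10^10 m
rₐ = 50 Gm = 5 × 10^10 m
(a) a = (rₚ + rₐ)/2 = 3 × 10^10 m ≈ 30 Gm
(b) e = (rₐ − rₚ)/(rₐ + rₚ) = (4 × 10^10) / (6 × 10^10) = 0.666667

Final answer:
(a) a = 30 Gm
(b) e = 0.6667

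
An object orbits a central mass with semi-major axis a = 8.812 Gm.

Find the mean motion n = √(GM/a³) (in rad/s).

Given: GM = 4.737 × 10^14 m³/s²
a = 8.812 Gm = 8.812 × 10^9 m
GM = 4.737 × 10^14 m³/s²
a³ = 6.84264 × 10^29 m³
GM/a³ = (4.737 × 10^14) / (6.84264 × 10^29) = 6.92277 × 10^-16 s⁻²
n = √(GM/a³) = 2.63112 × 10^-8 rad/s ≈ 2.631 × 10^-8 rad/s

Final answer: n = 2.631 × 10^-8 rad/s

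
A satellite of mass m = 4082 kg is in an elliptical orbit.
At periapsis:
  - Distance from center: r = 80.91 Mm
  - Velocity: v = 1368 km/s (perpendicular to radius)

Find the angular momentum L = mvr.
r = 80.91 Mm = 8.091 × 10^7 m
v = 1368 km/s = 1.368 × 10^6 m/s
vr = 1.368 × 10^6 × 8.091 × 10^7 = 1.10685 × 10^14 m²/s
L = m × vr = 4082 × 1.10685 × 10^14 = 4.51816 × 10^17 kg·m²/s ≈ 4.518 × 10^17 kg·m²/s

Final answer: L = 4.518 × 10^17 kg·m²/s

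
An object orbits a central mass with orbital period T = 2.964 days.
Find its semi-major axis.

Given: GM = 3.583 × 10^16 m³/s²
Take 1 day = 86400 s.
T = 2.964 days = 256090 s
GM = 3.583 × 10^16 m³/s²
Kepler's third law: a³ = GM T² / (4π²)
T² = 6.55819 × 10^10 s²
a³ = (3.583 × 10^16) × (6.55819 × 10^10) / (4π²) = 5.95211 × 10^25 m³
a = (a³)^(1/3) = 3.90442 × 10^8 m ≈ 3.904 × 10^8 m

Final answer: 3.904 × 10^8 m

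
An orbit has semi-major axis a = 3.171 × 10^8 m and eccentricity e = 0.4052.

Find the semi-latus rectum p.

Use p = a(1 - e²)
a = 3.171 × 10^8 m
e = 0.4052,  e² = 0.164187,  1 − e² = 0.835813
p = a(1 − e²) = 3.171 × 10^8 m × 0.835813 = 2.65036 × 10^8 m ≈ 2.65 × 10^8 m

Final answer: p = 2.65 × 10^8 m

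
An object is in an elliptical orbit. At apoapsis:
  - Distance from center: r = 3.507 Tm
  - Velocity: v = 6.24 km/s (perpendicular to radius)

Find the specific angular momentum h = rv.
r = 3.507 Tm = 3.507 × 10^12 m
v = 6.24 km/s = 6240 m/s
h = rv = 3.507 × 10^12 × 6240 = 2.18837 × 10^16 m²/s ≈ 2.188 × 10^16 m²/s

Final answer: h = 2.188 × 10^16 m²/s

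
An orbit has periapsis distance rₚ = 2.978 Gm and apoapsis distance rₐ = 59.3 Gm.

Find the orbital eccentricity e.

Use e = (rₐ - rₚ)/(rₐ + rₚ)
rₚ = 2.978 Gm = 2.978 × 10^9 m
rₐ = 59.3 Gm = 5.93 × 10^10 m
rₐ − rₚ = 5.6322 × 10^10 m
rₐ + rₚ = 6.2278 × 10^10 m
e = (rₐ − rₚ)/(rₐ + rₚ) = 0.904364

Final answer: e = 0.9044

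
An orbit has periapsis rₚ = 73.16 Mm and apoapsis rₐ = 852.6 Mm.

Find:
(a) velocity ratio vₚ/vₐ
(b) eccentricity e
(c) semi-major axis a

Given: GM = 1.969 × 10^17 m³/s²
rₚ = 73.16 Mm = 7.316 × 10^7 m
rₐ = 852.6 Mm = 8.526 × 10^8 m
GM = 1.969 × 10^17 m³/s²
a = (rₚ + rₐ)/2 = 4.6288 × 10^8 m
e = (rₐ − rₚ)/(rₐ + rₚ) = (7.7944 × 10^8) / (9.2576 × 10^8) = 0.841946
(a) vₚ/vₐ = rₐ/rₚ (angular momentum) = (8.526 × 10^8) / (7.316 × 10^7) = 11.6539 ≈ 11.65
(b) e = 0.841946 ≈ 0.8419
(c) a = 4.6288 × 10^8 m ≈ 462.9 Mm

Final answer:
(a) velocity ratio vₚ/vₐ = 11.65
(b) eccentricity e = 0.8419
(c) semi-major axis a = 462.9 Mm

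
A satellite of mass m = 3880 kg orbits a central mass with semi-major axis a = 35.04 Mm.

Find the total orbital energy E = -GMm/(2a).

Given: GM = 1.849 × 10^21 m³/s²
a = 35.04 Mm = 3.504 × 10^7 m
GM = 1.849 × 10^21 m³/s²
2a = 7.008 × 10^7 m
GMm = 1.849 × 10^21 × 3880 = 7.17412 × 10^24 m³·kg/s²
E = −GMm/(2a) = -1.0237 × 10^17 J ≈ -102.4 PJ

Final answer: -102.4 PJ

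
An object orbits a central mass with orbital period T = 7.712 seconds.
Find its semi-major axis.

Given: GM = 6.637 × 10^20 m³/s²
T = 7.712 seconds
GM = 6.637 × 10^20 m³/s²
Kepler's third law: a³ = GM T² / (4π²)
T² = 59.4749 s²
a³ = (6.637 × 10^20) × 59.4749 / (4π²) = 9.99876 × 10^20 m³
a = (a³)^(1/3) = 9.99959 × 10^6 m ≈ 10 Mm

Final answer: 10 Mm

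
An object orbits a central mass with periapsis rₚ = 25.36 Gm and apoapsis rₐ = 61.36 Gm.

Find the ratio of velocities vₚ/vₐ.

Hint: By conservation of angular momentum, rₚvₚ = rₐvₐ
rₚ = 25.36 Gm = 2.536 × 10^10 m
rₐ = 61.36 Gm = 6.136 × 10^10 m
rₚvₚ = rₐvₐ  ⇒  vₚ/vₐ = rₐ/rₚ
vₚ/vₐ = (6.136 × 10^10) / (2.536 × 10^10) = 2.41956

Final answer: vₚ/vₐ = 2.42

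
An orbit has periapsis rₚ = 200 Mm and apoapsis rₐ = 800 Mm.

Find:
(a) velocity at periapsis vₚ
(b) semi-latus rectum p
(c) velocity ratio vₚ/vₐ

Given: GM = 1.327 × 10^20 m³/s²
rₚ = 200 Mm = 2 × 10^8 m
rₐ = 800 Mm = 8 × 10^8 m
GM = 1.327 × 10^20 m³/s²
a = (rₚ + rₐ)/2 = 5 × 10^8 m
e = (rₐ − rₚ)/(rₐ + rₚ) = (6 × 10^8) / (1 × 10^9) = 0.6
(a) vₚ² = GM (2/rₚ − 1/a) = 1.327 × 10^20 × (1 × 10^-8 − 2 × 10^-9) = 1.0616 × 10^12 m²/s²;  vₚ = 1.03034 × 10^6 m/s ≈ 1030 km/s
(b) 1 − e² = 0.64;  p = a(1 − e²) = 5 × 10^8 × 0.64 = 3.2 × 10^8 m ≈ 320 Mm
(c) vₚ/vₐ = rₐ/rₚ (angular momentum) = (8 × 10^8) / (2 × 10^8) = 4 ≈ 4

Final answer:
(a) velocity at periapsis vₚ = 1030 km/s
(b) semi-latus rectum p = 320 Mm
(c) velocity ratio vₚ/vₐ = 4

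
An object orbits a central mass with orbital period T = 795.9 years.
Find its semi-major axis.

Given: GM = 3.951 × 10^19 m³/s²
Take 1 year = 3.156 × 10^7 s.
T = 795.9 years = 2.51186 × 10^10 s
GM = 3.951 × 10^19 m³/s²
Kepler's third law: a³ = GM T² / (4π²)
T² = 6.30944 × 10^20 s²
a³ = (3.951 × 10^19) × (6.30944 × 10^20) / (4π²) = 6.31449 × 10^38 m³
a = (a³)^(1/3) = 8.57919 × 10^12 m ≈ 8.579 Tm

Final answer: 8.579 Tm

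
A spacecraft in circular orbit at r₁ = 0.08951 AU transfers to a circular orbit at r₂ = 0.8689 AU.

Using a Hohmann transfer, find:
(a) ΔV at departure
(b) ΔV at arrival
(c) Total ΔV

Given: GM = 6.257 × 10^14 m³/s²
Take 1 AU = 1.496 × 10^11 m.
r₁ = 0.08951 AU = 1.33907 × 10^10 m
r₂ = 0.8689 AU = 1.29987 × 10^11 m
GM = 6.257 × 10^14 m³/s²
Transfer ellipse: a_t = (r₁ + r₂)/2 = 7.16891 × 10^10 m
Circular speed at r₁: v₁ = √(GM/r₁) = 216.163 m/s
Transfer speed at r₁ (periapsis): v₁ₜ = √(GM(2/r₁ − 1/a_t)) = 291.076 m/s
(a) ΔV₁ = v₁ₜ − v₁ = 74.9125 m/s ≈ 74.91 m/s
Circular speed at r₂: v₂ = √(GM/r₂) = 69.3797 m/s
Transfer speed at r₂ (apoapsis): v₂ₜ = √(GM(2/r₂ − 1/a_t)) = 29.9852 m/s
(b) ΔV₂ = v₂ − v₂ₜ = 39.3945 m/s ≈ 39.39 m/s
(c) ΔV_total = ΔV₁ + ΔV₂ = 114.307 m/s ≈ 114.3 m/s

Final answer:
(a) ΔV₁ = 74.91 m/s
(b) ΔV₂ = 39.39 m/s
(c) ΔV_total = 114.3 m/s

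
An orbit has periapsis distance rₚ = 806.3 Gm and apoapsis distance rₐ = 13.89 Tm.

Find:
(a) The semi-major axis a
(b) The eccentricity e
rₚ = 806.3 Gm = 8.063 × 10^11 m
rₐ = 13.89 Tm = 1.389 × 10^13 m
(a) a = (rₚ + rₐ)/2 = 7.34815 × 10^12 m ≈ 7.348 Tm
(b) e = (rₐ − rₚ)/(rₐ + rₚ) = (1.30837 × 10^13) / (1.46963 × 10^13) = 0.890272

Final answer:
(a) a = 7.348 Tm
(b) e = 0.8903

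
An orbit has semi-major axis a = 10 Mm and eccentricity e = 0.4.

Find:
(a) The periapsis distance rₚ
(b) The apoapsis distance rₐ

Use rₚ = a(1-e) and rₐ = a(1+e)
a = 10 Mm = 1 × 10^7 m
e = 0.4:  1 − e = 0.6,  1 + e = 1.4
(a) rₚ = a(1 − e) = 1 × 10^7 m × 0.6 = 6 × 10^6 m ≈ 6 Mm
(b) rₐ = a(1 + e) = 1 × 10^7 m × 1.4 = 1.4 × 10^7 m ≈ 14 Mm

Final answer:
(a) rₚ = 6 Mm
(b) rₐ = 14 Mm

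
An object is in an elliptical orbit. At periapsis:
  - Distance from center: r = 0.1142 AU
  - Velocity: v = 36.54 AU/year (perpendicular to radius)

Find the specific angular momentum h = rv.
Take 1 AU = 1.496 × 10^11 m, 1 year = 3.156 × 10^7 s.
r = 0.1142 AU = 1.70843 × 10^10 m
v = 36.54 AU/year = 173206 m/s
h = rv = 1.70843 × 10^10 × 173206 = 2.95911 × 10^15 m²/s ≈ 2.959 × 10^15 m²/s

Final answer: h = 2.959 × 10^15 m²/s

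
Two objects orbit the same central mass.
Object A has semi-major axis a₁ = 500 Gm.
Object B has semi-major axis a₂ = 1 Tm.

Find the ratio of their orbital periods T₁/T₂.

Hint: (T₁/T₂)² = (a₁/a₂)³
a₁ = 500 Gm = 5 × 10^11 m
a₂ = 1 Tm = 1 × 10^12 m
a₁/a₂ = 0.5
T₁/T₂ = (a₁/a₂)^(3/2) = (0.5)^1.5 = 0.353553

Final answer: T₁/T₂ = 0.3536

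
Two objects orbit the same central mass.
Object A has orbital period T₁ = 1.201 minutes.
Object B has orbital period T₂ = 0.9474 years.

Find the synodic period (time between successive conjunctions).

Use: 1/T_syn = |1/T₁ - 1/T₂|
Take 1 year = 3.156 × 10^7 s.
T₁ = 1.201 minutes = 72.06 s
T₂ = 0.9474 years = 2.98999 × 10^7 s
1/T₁ = 0.0138773 s⁻¹
1/T₂ = 3.34449 × 10^-8 s⁻¹
|1/T₁ − 1/T₂| = 0.0138773 s⁻¹
T_syn = 1 / |1/T₁ − 1/T₂| = 72.0602 s ≈ 1.201 minutes

Final answer: T_syn = 1.201 minutes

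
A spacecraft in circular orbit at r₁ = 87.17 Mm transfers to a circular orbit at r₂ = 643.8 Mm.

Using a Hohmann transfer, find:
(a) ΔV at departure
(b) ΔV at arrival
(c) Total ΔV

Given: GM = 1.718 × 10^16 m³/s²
r₁ = 87.17 Mm = 8.717 × 10^7 m
r₂ = 643.8 Mm = 6.438 × 10^8 m
GM = 1.718 × 10^16 m³/s²
Transfer ellipse: a_t = (r₁ + r₂)/2 = 3.65485 × 10^8 m
Circular speed at r₁: v₁ = √(GM/r₁) = 14038.7 m/s
Transfer speed at r₁ (periapsis): v₁ₜ = √(GM(2/r₁ − 1/a_t)) = 18632.4 m/s
(a) ΔV₁ = v₁ₜ − v₁ = 4593.66 m/s ≈ 4.594 km/s
Circular speed at r₂: v₂ = √(GM/r₂) = 5165.78 m/s
Transfer speed at r₂ (apoapsis): v₂ₜ = √(GM(2/r₂ − 1/a_t)) = 2522.81 m/s
(b) ΔV₂ = v₂ − v₂ₜ = 2642.97 m/s ≈ 2.643 km/s
(c) ΔV_total = ΔV₁ + ΔV₂ = 7236.63 m/s ≈ 7.237 km/s

Final answer:
(a) ΔV₁ = 4.594 km/s
(b) ΔV₂ = 2.643 km/s
(c) ΔV_total = 7.237 km/s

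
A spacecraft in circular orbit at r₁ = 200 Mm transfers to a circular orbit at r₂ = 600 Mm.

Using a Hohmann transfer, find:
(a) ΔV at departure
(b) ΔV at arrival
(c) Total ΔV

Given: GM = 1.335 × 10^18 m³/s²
r₁ = 200 Mm = 2 × 10^8 m
r₂ = 600 Mm = 6 × 10^8 m
GM = 1.335 × 10^18 m³/s²
Transfer ellipse: a_t = (r₁ + r₂)/2 = 4 × 10^8 m
Circular speed at r₁: v₁ = √(GM/r₁) = 81700.7 m/s
Transfer speed at r₁ (periapsis): v₁ₜ = √(GM(2/r₁ − 1/a_t)) = 100062 m/s
(a) ΔV₁ = v₁ₜ − v₁ = 18361.8 m/s ≈ 18.36 km/s
Circular speed at r₂: v₂ = √(GM/r₂) = 47169.9 m/s
Transfer speed at r₂ (apoapsis): v₂ₜ = √(GM(2/r₂ − 1/a_t)) = 33354.2 m/s
(b) ΔV₂ = v₂ − v₂ₜ = 13815.7 m/s ≈ 13.82 km/s
(c) ΔV_total = ΔV₁ + ΔV₂ = 32177.6 m/s ≈ 32.18 km/s

Final answer:
(a) ΔV₁ = 18.36 km/s
(b) ΔV₂ = 13.82 km/s
(c) ΔV_total = 32.18 km/s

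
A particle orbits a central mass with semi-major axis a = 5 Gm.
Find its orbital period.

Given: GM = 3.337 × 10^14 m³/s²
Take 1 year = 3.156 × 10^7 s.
a = 5 Gm = 5 × 10^9 m
GM = 3.337 × 10^14 m³/s²
a³ = 1.25 × 10^29 m³
T = 2π √(a³/GM) = 2π √((1.25 × 10^29) / (3.337 × 10^14)) = 2π × 1.93543 × 10^7 s
T = 1.21606 × 10^8 s ≈ 3.853 years

Final answer: 3.853 years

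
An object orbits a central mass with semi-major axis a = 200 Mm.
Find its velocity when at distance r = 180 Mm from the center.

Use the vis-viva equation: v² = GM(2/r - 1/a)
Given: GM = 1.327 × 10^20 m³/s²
a = 200 Mm = 2 × 10^8 m
r = 180 Mm = 1.8 × 10^8 m
GM = 1.327 × 10^20 m³/s²
2/r − 1/a = 1.11111 × 10^-8 − 5 × 10^-9 = 6.11111 × 10^-9 m⁻¹
v² = GM (2/r − 1/a) = 8.10944 × 10^11 m²/s²
v = 900525 m/s ≈ 900.5 km/s

Final answer: 900.5 km/s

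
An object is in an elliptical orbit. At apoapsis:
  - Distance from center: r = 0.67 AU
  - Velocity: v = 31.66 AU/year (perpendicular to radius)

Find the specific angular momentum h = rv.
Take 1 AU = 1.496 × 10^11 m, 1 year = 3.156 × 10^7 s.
r = 0.67 AU = 1.00232 × 10^11 m
v = 31.66 AU/year = 150074 m/s
h = rv = 1.00232 × 10^11 × 150074 = 1.50422 × 10^16 m²/s ≈ 1.504 × 10^16 m²/s

Final answer: h = 1.504 × 10^16 m²/s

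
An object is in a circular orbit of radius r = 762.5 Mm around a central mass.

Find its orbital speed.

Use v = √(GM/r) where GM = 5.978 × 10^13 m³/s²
r = 762.5 Mm = 7.625 × 10^8 m
GM = 5.978 × 10^13 m³/s²
GM/r = (5.978 × 10^13) / (7.625 × 10^8) = 78400 m²/s²
v = √(GM/r) = 280 m/s ≈ 280 m/s

Final answer: 280 m/s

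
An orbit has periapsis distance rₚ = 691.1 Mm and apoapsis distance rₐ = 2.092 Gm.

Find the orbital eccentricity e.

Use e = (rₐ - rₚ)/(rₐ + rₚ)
rₚ = 691.1 Mm = 6.911 × 10^8 m
rₐ = 2.092 Gm = 2.092 × 10^9 m
rₐ − rₚ = 1.4009 × 10^9 m
rₐ + rₚ = 2.7831 × 10^9 m
e = (rₐ − rₚ)/(rₐ + rₚ) = 0.50336

Final answer: e = 0.5034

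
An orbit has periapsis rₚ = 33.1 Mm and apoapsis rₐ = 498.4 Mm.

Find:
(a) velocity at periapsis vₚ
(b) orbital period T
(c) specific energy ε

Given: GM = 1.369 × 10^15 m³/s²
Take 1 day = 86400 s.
rₚ = 33.1 Mm = 3.31 × 10^7 m
rₐ = 498.4 Mm = 4.984 × 10^8 m
GM = 1.369 × 10^15 m³/s²
a = (rₚ + rₐ)/2 = 2.6575 × 10^8 m
e = (rₐ − rₚ)/(rₐ + rₚ) = (4.653 × 10^8) / (5.315 × 10^8) = 0.875447
(a) vₚ² = GM (2/rₚ − 1/a) = 1.369 × 10^15 × (6.0423 × 10^-8 − 3.76294 × 10^-9) = 7.75676 × 10^7 m²/s²;  vₚ = 8807.25 m/s ≈ 8.807 km/s
(b) a³ = 1.87681 × 10^25 m³;  T = 2π √(a³/GM) = 2π × 117087 s = 735678 s ≈ 8.515 days
(c) 2a = 5.315 × 10^8 m;  ε = −GM/(2a) = -2.57573 × 10^6 J/kg ≈ -2.576 MJ/kg

Final answer:
(a) velocity at periapsis vₚ = 8.807 km/s
(b) orbital period T = 8.515 days
(c) specific energy ε = -2.576 MJ/kg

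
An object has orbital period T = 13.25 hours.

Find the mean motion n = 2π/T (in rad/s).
T = 13.25 hours = 47700 s
n = 2π / 47700 s = 0.000131723 rad/s ≈ 0.0001317 rad/s

Final answer: n = 0.0001317 rad/s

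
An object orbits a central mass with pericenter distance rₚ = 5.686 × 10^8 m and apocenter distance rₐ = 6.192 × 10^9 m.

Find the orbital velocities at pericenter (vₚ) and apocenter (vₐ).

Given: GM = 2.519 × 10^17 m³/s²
rₚ = 5.686 × 10^8 m
rₐ = 6.192 × 10^9 m
GM = 2.519 × 10^17 m³/s²
a = (rₚ + rₐ)/2 = 3.3803 × 10^9 m
Vis-viva: v² = GM (2/r − 1/a)
vₚ² = 2.519 × 10^17 × (3.51741 × 10^-9 − 2.95832 × 10^-10) = 8.11516 × 10^8 m²/s²
vₚ = 28487.1 m/s ≈ 28.49 km/s
vₐ² = 2.519 × 10^17 × (3.22997 × 10^-10 − 2.95832 × 10^-10) = 6.84304 × 10^6 m²/s²
vₐ = 2615.92 m/s ≈ 2.616 km/s

Final answer: vₚ = 28.49 km/s, vₐ = 2.616 km/s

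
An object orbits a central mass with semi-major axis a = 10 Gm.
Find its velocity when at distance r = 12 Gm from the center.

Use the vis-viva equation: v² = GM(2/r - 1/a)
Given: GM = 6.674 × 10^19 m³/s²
a = 10 Gm = 1 × 10^10 m
r = 12 Gm = 1.2 × 10^10 m
GM = 6.674 × 10^19 m³/s²
2/r − 1/a = 1.66667 × 10^-10 − 1 × 10^-10 = 6.66667 × 10^-11 m⁻¹
v² = GM (2/r − 1/a) = 4.44933 × 10^9 m²/s²
v = 66703.3 m/s ≈ 66.7 km/s

Final answer: 66.7 km/s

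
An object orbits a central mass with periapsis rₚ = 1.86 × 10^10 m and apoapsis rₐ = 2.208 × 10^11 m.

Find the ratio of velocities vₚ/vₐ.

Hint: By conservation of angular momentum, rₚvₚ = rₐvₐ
rₚ = 1.86 × 10^10 m
rₐ = 2.208 × 10^11 m
rₚvₚ = rₐvₐ  ⇒  vₚ/vₐ = rₐ/rₚ
vₚ/vₐ = (2.208 × 10^11) / (1.86 × 10^10) = 11.871

Final answer: vₚ/vₐ = 11.87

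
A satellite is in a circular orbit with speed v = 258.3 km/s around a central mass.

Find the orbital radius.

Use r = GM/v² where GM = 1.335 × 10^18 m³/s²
v = 258.3 km/s = 258300 m/s
GM = 1.335 × 10^18 m³/s²
v² = 6.67189 × 10^10 m²/s²
r = GM/v² = (1.335 × 10^18) / (6.67189 × 10^10) = 2.00093 × 10^7 m ≈ 20.01 Mm

Final answer: 20.01 Mm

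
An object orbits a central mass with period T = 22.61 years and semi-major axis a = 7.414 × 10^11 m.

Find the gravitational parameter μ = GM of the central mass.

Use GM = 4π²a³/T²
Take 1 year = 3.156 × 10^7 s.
T = 22.61 years = 7.13572 × 10^8 s
a = 7.414 × 10^11 m
a³ = 4.07528 × 10^35 m³
T² = 5.09184 × 10^17 s²
GM = 4π² × (4.07528 × 10^35) / (5.09184 × 10^17) = 3.15967 × 10^19 m³/s²
GM ≈ 3.16 × 10^19 m³/s²

Final answer: GM = 3.16 × 10^19 m³/s²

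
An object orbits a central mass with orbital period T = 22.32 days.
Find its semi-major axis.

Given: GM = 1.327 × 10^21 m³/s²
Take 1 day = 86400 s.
T = 22.32 days = 1.92845 × 10^6 s
GM = 1.327 × 10^21 m³/s²
Kepler's third law: a³ = GM T² / (4π²)
T² = 3.71891 × 10^12 s²
a³ = (1.327 × 10^21) × (3.71891 × 10^12) / (4π²) = 1.25005 × 10^32 m³
a = (a³)^(1/3) = 5.00007 × 10^10 m ≈ 50 Gm

Final answer: 50 Gm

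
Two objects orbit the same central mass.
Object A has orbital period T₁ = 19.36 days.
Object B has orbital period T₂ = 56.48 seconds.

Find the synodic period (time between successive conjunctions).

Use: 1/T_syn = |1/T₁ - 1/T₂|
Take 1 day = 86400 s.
T₁ = 19.36 days = 1.6727 × 10^6 s
T₂ = 56.48 seconds
1/T₁ = 5.97834 × 10^-7 s⁻¹
1/T₂ = 0.0177054 s⁻¹
|1/T₁ − 1/T₂| = 0.0177048 s⁻¹
T_syn = 1 / |1/T₁ − 1/T₂| = 56.4819 s ≈ 56.48 seconds

Final answer: T_syn = 56.48 seconds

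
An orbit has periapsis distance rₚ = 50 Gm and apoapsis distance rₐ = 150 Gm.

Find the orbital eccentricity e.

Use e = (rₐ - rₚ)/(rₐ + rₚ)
rₚ = 50 Gm = 5 × 10^10 m
rₐ = 150 Gm = 1.5 × 10^11 m
rₐ − rₚ = 1 × 10^11 m
rₐ + rₚ = 2 × 10^11 m
e = (rₐ − rₚ)/(rₐ + rₚ) = 0.5

Final answer: e = 0.5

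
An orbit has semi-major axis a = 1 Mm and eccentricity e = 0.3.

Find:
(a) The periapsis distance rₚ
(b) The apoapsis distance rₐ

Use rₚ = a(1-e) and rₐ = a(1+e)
a = 1 Mm = 1 × 10^6 m
e = 0.3:  1 − e = 0.7,  1 + e = 1.3
(a) rₚ = a(1 − e) = 1 × 10^6 m × 0.7 = 700000 m ≈ 700 km
(b) rₐ = a(1 + e) = 1 × 10^6 m × 1.3 = 1.3 × 10^6 m ≈ 1.3 Mm

Final answer:
(a) rₚ = 700 km
(b) rₐ = 1.3 Mm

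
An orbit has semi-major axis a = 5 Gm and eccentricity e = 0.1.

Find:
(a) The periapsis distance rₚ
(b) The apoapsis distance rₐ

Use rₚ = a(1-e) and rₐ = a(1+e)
a = 5 Gm = 5 × 10^9 m
e = 0.1:  1 − e = 0.9,  1 + e = 1.1
(a) rₚ = a(1 − e) = 5 × 10^9 m × 0.9 = 4.5 × 10^9 m ≈ 4.5 Gm
(b) rₐ = a(1 + e) = 5 × 10^9 m × 1.1 = 5.5 × 10^9 m ≈ 5.5 Gm

Final answer:
(a) rₚ = 4.5 Gm
(b) rₐ = 5.5 Gm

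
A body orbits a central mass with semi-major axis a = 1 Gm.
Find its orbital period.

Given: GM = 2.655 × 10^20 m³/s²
a = 1 Gm = 1 × 10^9 m
GM = 2.655 × 10^20 m³/s²
a³ = 1 × 10^27 m³
T = 2π √(a³/GM) = 2π √((1 × 10^27) / (2.655 × 10^20)) = 2π × 1940.74 s
T = 12194 s ≈ 3.387 hours

Final answer: 3.387 hours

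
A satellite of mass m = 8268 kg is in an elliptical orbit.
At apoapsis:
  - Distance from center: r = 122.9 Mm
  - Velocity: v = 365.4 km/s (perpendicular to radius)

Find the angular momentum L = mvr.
r = 122.9 Mm = 1.229 × 10^8 m
v = 365.4 km/s = 365400 m/s
vr = 365400 × 1.229 × 10^8 = 4.49077 × 10^13 m²/s
L = m × vr = 8268 × 4.49077 × 10^13 = 3.71297 × 10^17 kg·m²/s ≈ 3.713 × 10^17 kg·m²/s

Final answer: L = 3.713 × 10^17 kg·m²/s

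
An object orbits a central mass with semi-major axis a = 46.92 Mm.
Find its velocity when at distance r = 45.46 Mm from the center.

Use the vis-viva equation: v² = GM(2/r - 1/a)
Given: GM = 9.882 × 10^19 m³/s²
a = 46.92 Mm = 4.692 × 10^7 m
r = 45.46 Mm = 4.546 × 10^7 m
GM = 9.882 × 10^19 m³/s²
2/r − 1/a = 4.39947 × 10^-8 − 2.13129 × 10^-8 = 2.26818 × 10^-8 m⁻¹
v² = GM (2/r − 1/a) = 2.24142 × 10^12 m²/s²
v = 1.49714 × 10^6 m/s ≈ 1497 km/s

Final answer: 1497 km/s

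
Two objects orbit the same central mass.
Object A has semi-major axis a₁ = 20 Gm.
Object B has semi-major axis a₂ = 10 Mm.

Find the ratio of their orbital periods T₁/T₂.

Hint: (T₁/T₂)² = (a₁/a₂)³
a₁ = 20 Gm = 2 × 10^10 m
a₂ = 10 Mm = 1 × 10^7 m
a₁/a₂ = 2000
T₁/T₂ = (a₁/a₂)^(3/2) = (2000)^1.5 = 89442.7

Final answer: T₁/T₂ = 8.944 × 10^4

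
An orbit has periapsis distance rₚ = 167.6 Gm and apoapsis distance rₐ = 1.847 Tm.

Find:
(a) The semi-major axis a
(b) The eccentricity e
rₚ = 167.6 Gm = 1.676 × 10^11 m
rₐ = 1.847 Tm = 1.847 × 10^12 m
(a) a = (rₚ + rₐ)/2 = 1.0073 × 10^12 m ≈ 1.007 Tm
(b) e = (rₐ − rₚ)/(rₐ + rₚ) = (1.6794 × 10^12) / (2.0146 × 10^12) = 0.833615

Final answer:
(a) a = 1.007 Tm
(b) e = 0.8336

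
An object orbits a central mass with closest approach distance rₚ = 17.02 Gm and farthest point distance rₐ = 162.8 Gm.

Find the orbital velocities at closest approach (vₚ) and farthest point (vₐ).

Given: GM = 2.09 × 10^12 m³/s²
rₚ = 17.02 Gm = 1.702 × 10^10 m
rₐ = 162.8 Gm = 1.628 × 10^11 m
GM = 2.09 × 10^12 m³/s²
a = (rₚ + rₐ)/2 = 8.991 × 10^10 m
Vis-viva: v² = GM (2/r − 1/a)
vₚ² = 2.09 × 10^12 × (1.17509 × 10^-10 − 1.11222 × 10^-11) = 222.348 m²/s²
vₚ = 14.9113 m/s ≈ 14.91 m/s
vₐ² = 2.09 × 10^12 × (1.2285 × 10^-11 − 1.11222 × 10^-11) = 2.43021 m²/s²
vₐ = 1.55891 m/s ≈ 1.559 m/s

Final answer: vₚ = 14.91 m/s, vₐ = 1.559 m/s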